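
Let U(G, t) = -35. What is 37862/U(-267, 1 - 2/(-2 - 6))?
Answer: -37862/35 ≈ -1081.8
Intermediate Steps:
37862/U(-267, 1 - 2/(-2 - 6)) = 37862/(-35) = 37862*(-1/35) = -37862/35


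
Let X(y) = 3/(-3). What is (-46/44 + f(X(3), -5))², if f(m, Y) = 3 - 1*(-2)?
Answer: 7569/484 ≈ 15.638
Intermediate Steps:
X(y) = -1 (X(y) = 3*(-⅓) = -1)
f(m, Y) = 5 (f(m, Y) = 3 + 2 = 5)
(-46/44 + f(X(3), -5))² = (-46/44 + 5)² = (-46*1/44 + 5)² = (-23/22 + 5)² = (87/22)² = 7569/484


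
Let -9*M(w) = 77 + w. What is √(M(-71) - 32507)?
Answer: I*√292569/3 ≈ 180.3*I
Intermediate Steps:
M(w) = -77/9 - w/9 (M(w) = -(77 + w)/9 = -77/9 - w/9)
√(M(-71) - 32507) = √((-77/9 - ⅑*(-71)) - 32507) = √((-77/9 + 71/9) - 32507) = √(-⅔ - 32507) = √(-97523/3) = I*√292569/3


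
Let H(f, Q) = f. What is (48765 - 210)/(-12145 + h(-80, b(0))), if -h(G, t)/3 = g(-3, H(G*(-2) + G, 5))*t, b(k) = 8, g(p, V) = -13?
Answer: -48555/11833 ≈ -4.1034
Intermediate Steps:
h(G, t) = 39*t (h(G, t) = -(-39)*t = 39*t)
(48765 - 210)/(-12145 + h(-80, b(0))) = (48765 - 210)/(-12145 + 39*8) = 48555/(-12145 + 312) = 48555/(-11833) = 48555*(-1/11833) = -48555/11833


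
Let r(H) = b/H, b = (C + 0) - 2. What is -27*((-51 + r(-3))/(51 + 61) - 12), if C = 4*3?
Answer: 37755/112 ≈ 337.10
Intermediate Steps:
C = 12
b = 10 (b = (12 + 0) - 2 = 12 - 2 = 10)
r(H) = 10/H
-27*((-51 + r(-3))/(51 + 61) - 12) = -27*((-51 + 10/(-3))/(51 + 61) - 12) = -27*((-51 + 10*(-⅓))/112 - 12) = -27*((-51 - 10/3)*(1/112) - 12) = -27*(-163/3*1/112 - 12) = -27*(-163/336 - 12) = -27*(-4195/336) = 37755/112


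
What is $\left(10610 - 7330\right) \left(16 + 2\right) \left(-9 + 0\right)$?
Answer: $-531360$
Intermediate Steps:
$\left(10610 - 7330\right) \left(16 + 2\right) \left(-9 + 0\right) = 3280 \cdot 18 \left(-9\right) = 3280 \left(-162\right) = -531360$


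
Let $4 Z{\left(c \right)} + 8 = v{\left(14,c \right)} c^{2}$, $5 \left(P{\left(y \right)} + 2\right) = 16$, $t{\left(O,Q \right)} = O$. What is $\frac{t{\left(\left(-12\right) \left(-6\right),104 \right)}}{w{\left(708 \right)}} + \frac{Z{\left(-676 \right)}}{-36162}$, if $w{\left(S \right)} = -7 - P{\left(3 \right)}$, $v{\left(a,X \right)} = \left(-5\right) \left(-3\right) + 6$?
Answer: $- \frac{1358321}{18081} \approx -75.124$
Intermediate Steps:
$v{\left(a,X \right)} = 21$ ($v{\left(a,X \right)} = 15 + 6 = 21$)
$P{\left(y \right)} = \frac{6}{5}$ ($P{\left(y \right)} = -2 + \frac{1}{5} \cdot 16 = -2 + \frac{16}{5} = \frac{6}{5}$)
$w{\left(S \right)} = - \frac{41}{5}$ ($w{\left(S \right)} = -7 - \frac{6}{5} = - \frac{41}{5}$)
$Z{\left(c \right)} = -2 + \frac{21 c^{2}}{4}$
$\frac{t{\left(\left(-12\right) \left(-6\right),104 \right)}}{w{\left(708 \right)}} + \frac{Z{\left(-676 \right)}}{-36162} = \frac{\left(-12\right) \left(-6\right)}{- \frac{41}{5}} + \frac{-2 + \frac{21 \left(-676\right)^{2}}{4}}{-36162} = 72 \left(- \frac{5}{41}\right) + \left(-2 + \frac{21}{4} \cdot 456976\right) \left(- \frac{1}{36162}\right) = - \frac{360}{41} + \left(-2 + 2399124\right) \left(- \frac{1}{36162}\right) = - \frac{360}{41} + 2399122 \left(- \frac{1}{36162}\right) = - \frac{360}{41} - \frac{1199561}{18081} = - \frac{1358321}{18081}$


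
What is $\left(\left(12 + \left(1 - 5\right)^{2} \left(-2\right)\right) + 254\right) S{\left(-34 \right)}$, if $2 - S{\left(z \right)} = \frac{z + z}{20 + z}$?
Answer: $- \frac{4680}{7} \approx -668.57$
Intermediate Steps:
$S{\left(z \right)} = 2 - \frac{2 z}{20 + z}$ ($S{\left(z \right)} = 2 - \frac{z + z}{20 + z} = 2 - \frac{2 z}{20 + z}$)
$\left(\left(12 + \left(1 - 5\right)^{2} \left(-2\right)\right) + 254\right) S{\left(-34 \right)} = \left(\left(12 + \left(1 - 5\right)^{2} \left(-2\right)\right) + 254\right) \frac{40}{20 - 34} = \left(\left(12 + \left(-4\right)^{2} \left(-2\right)\right) + 254\right) \frac{40}{-14} = \left(\left(12 + 16 \left(-2\right)\right) + 254\right) 40 \left(- \frac{1}{14}\right) = \left(\left(12 - 32\right) + 254\right) \left(- \frac{20}{7}\right) = \left(-20 + 254\right) \left(- \frac{20}{7}\right) = 234 \left(- \frac{20}{7}\right) = - \frac{4680}{7}$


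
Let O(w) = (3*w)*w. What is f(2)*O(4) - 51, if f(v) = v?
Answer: 45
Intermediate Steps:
O(w) = 3*w**2
f(2)*O(4) - 51 = 2*(3*4**2) - 51 = 2*(3*16) - 51 = 2*48 - 51 = 96 - 51 = 45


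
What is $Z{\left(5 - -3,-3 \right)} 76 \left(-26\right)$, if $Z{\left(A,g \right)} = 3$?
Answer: $-5928$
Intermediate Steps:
$Z{\left(5 - -3,-3 \right)} 76 \left(-26\right) = 3 \cdot 76 \left(-26\right) = 228 \left(-26\right) = -5928$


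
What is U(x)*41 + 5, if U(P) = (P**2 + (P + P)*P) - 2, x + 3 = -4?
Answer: 5950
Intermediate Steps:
x = -7 (x = -3 - 4 = -7)
U(P) = -2 + 3*P**2 (U(P) = (P**2 + (2*P)*P) - 2 = (P**2 + 2*P**2) - 2 = 3*P**2 - 2 = -2 + 3*P**2)
U(x)*41 + 5 = (-2 + 3*(-7)**2)*41 + 5 = (-2 + 3*49)*41 + 5 = (-2 + 147)*41 + 5 = 145*41 + 5 = 5945 + 5 = 5950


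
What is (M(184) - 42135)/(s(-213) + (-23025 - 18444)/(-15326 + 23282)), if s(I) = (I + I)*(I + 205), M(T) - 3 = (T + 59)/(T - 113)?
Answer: -7932474108/640717703 ≈ -12.381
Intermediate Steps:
M(T) = 3 + (59 + T)/(-113 + T) (M(T) = 3 + (T + 59)/(T - 113) = 3 + (59 + T)/(-113 + T))
s(I) = 2*I*(205 + I) (s(I) = (2*I)*(205 + I) = 2*I*(205 + I))
(M(184) - 42135)/(s(-213) + (-23025 - 18444)/(-15326 + 23282)) = (4*(-70 + 184)/(-113 + 184) - 42135)/(2*(-213)*(205 - 213) + (-23025 - 18444)/(-15326 + 23282)) = (4*114/71 - 42135)/(2*(-213)*(-8) - 41469/7956) = (4*(1/71)*114 - 42135)/(3408 - 41469*1/7956) = (456/71 - 42135)/(3408 - 13823/2652) = -2991129/(71*9024193/2652) = -2991129/71*2652/9024193 = -7932474108/640717703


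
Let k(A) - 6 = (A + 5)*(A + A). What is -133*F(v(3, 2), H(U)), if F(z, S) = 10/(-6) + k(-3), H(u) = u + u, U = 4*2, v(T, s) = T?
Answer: 3059/3 ≈ 1019.7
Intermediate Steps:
U = 8
k(A) = 6 + 2*A*(5 + A) (k(A) = 6 + (A + 5)*(A + A) = 6 + (5 + A)*(2*A) = 6 + 2*A*(5 + A))
H(u) = 2*u
F(z, S) = -23/3 (F(z, S) = 10/(-6) + (6 + 2*(-3)² + 10*(-3)) = 10*(-⅙) + (6 + 2*9 - 30) = -5/3 + (6 + 18 - 30) = -5/3 - 6 = -23/3)
-133*F(v(3, 2), H(U)) = -133*(-23/3) = 3059/3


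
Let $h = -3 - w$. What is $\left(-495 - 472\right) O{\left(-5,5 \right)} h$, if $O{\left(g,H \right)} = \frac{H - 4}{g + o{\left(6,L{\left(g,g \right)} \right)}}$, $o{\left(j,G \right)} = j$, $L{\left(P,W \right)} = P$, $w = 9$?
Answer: $11604$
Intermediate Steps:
$h = -12$ ($h = -3 - 9 = -12$)
$O{\left(g,H \right)} = \frac{-4 + H}{6 + g}$ ($O{\left(g,H \right)} = \frac{H - 4}{g + 6} = \frac{-4 + H}{6 + g}$)
$\left(-495 - 472\right) O{\left(-5,5 \right)} h = \left(-495 - 472\right) \frac{-4 + 5}{6 - 5} \left(-12\right) = - 967 \cdot 1^{-1} \cdot 1 \left(-12\right) = - 967 \cdot 1 \cdot 1 \left(-12\right) = - 967 \cdot 1 \left(-12\right) = \left(-967\right) \left(-12\right) = 11604$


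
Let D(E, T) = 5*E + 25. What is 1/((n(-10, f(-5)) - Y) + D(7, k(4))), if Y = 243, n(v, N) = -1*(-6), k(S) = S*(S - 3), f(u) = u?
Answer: -1/177 ≈ -0.0056497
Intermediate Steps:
k(S) = S*(-3 + S)
n(v, N) = 6
D(E, T) = 25 + 5*E
1/((n(-10, f(-5)) - Y) + D(7, k(4))) = 1/((6 - 1*243) + (25 + 5*7)) = 1/((6 - 243) + (25 + 35)) = 1/(-237 + 60) = 1/(-177) = -1/177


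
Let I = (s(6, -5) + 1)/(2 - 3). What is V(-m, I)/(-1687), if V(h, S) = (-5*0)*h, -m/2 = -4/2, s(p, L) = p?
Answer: 0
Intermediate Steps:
m = 4 (m = -(-8)/2 = -2*(-2) = 4)
I = -7 (I = (6 + 1)/(2 - 3) = 7/(-1) = 7*(-1) = -7)
V(h, S) = 0 (V(h, S) = 0*h = 0)
V(-m, I)/(-1687) = 0/(-1687) = 0*(-1/1687) = 0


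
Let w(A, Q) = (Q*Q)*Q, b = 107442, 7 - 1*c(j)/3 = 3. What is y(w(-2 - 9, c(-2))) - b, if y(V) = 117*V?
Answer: 94734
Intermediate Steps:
c(j) = 12 (c(j) = 21 - 3*3 = 21 - 9 = 12)
w(A, Q) = Q³ (w(A, Q) = Q²*Q = Q³)
y(w(-2 - 9, c(-2))) - b = 117*12³ - 1*107442 = 117*1728 - 107442 = 202176 - 107442 = 94734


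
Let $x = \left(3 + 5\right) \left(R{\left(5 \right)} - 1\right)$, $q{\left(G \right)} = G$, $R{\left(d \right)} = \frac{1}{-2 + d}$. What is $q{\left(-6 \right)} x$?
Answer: $32$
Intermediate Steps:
$x = - \frac{16}{3}$ ($x = \left(3 + 5\right) \left(\frac{1}{-2 + 5} - 1\right) = 8 \left(\frac{1}{3} - 1\right) = 8 \left(- \frac{2}{3}\right) = - \frac{16}{3} \approx -5.3333$)
$q{\left(-6 \right)} x = \left(-6\right) \left(- \frac{16}{3}\right) = 32$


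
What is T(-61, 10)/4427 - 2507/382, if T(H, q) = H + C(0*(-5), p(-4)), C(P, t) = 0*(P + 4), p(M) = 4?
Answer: -11121791/1691114 ≈ -6.5766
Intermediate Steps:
C(P, t) = 0 (C(P, t) = 0*(4 + P) = 0)
T(H, q) = H (T(H, q) = H + 0 = H)
T(-61, 10)/4427 - 2507/382 = -61/4427 - 2507/382 = -11121791/1691114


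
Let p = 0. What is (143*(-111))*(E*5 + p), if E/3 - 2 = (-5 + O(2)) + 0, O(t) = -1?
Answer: 952380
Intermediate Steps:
E = -12 (E = 6 + 3*((-5 - 1) + 0) = 6 + 3*(-6 + 0) = 6 + 3*(-6) = 6 - 18 = -12)
(143*(-111))*(E*5 + p) = (143*(-111))*(-12*5 + 0) = -15873*(-60 + 0) = -15873*(-60) = 952380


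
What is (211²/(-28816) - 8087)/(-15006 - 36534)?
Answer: 77693171/495058880 ≈ 0.15694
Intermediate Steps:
(211²/(-28816) - 8087)/(-15006 - 36534) = (44521*(-1/28816) - 8087)/(-51540) = (-44521/28816 - 8087)*(-1/51540) = -233079513/28816*(-1/51540) = 77693171/495058880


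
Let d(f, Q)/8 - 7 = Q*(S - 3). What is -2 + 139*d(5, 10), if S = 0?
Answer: -25578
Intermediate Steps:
d(f, Q) = 56 - 24*Q (d(f, Q) = 56 + 8*(Q*(0 - 3)) = 56 + 8*(Q*(-3)) = 56 + 8*(-3*Q) = 56 - 24*Q)
-2 + 139*d(5, 10) = -2 + 139*(56 - 24*10) = -2 + 139*(56 - 240) = -2 + 139*(-184) = -2 - 25576 = -25578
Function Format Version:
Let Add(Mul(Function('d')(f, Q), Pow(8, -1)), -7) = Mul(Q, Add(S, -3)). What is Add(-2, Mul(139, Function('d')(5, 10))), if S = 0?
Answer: -25578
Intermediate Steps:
Function('d')(f, Q) = Add(56, Mul(-24, Q)) (Function('d')(f, Q) = Add(56, Mul(8, Mul(Q, Add(0, -3)))) = Add(56, Mul(8, Mul(Q, -3))) = Add(56, Mul(8, Mul(-3, Q))) = Add(56, Mul(-24, Q)))
Add(-2, Mul(139, Function('d')(5, 10))) = Add(-2, Mul(139, Add(56, Mul(-24, 10)))) = Add(-2, Mul(139, Add(56, -240))) = Add(-2, Mul(139, -184)) = Add(-2, -25576) = -25578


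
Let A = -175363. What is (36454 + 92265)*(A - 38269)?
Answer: -27498497408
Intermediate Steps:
(36454 + 92265)*(A - 38269) = (36454 + 92265)*(-175363 - 38269) = 128719*(-213632) = -27498497408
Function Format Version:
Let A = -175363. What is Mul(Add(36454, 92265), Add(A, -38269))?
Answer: -27498497408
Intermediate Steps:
Mul(Add(36454, 92265), Add(A, -38269)) = Mul(Add(36454, 92265), Add(-175363, -38269)) = Mul(128719, -213632) = -27498497408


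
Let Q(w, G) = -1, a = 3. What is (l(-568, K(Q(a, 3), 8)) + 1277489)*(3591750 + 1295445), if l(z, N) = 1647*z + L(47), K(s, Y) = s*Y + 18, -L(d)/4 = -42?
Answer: 1672207528395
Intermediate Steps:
L(d) = 168 (L(d) = -4*(-42) = 168)
K(s, Y) = 18 + Y*s (K(s, Y) = Y*s + 18 = 18 + Y*s)
l(z, N) = 168 + 1647*z (l(z, N) = 1647*z + 168 = 168 + 1647*z)
(l(-568, K(Q(a, 3), 8)) + 1277489)*(3591750 + 1295445) = ((168 + 1647*(-568)) + 1277489)*(3591750 + 1295445) = ((168 - 935496) + 1277489)*4887195 = (-935328 + 1277489)*4887195 = 342161*4887195 = 1672207528395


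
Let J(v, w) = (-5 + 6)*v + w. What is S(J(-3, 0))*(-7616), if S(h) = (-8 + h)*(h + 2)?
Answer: -83776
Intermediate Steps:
J(v, w) = v + w (J(v, w) = 1*v + w = v + w)
S(h) = (-8 + h)*(2 + h)
S(J(-3, 0))*(-7616) = (-16 + (-3 + 0)² - 6*(-3 + 0))*(-7616) = (-16 + (-3)² - 6*(-3))*(-7616) = (-16 + 9 + 18)*(-7616) = 11*(-7616) = -83776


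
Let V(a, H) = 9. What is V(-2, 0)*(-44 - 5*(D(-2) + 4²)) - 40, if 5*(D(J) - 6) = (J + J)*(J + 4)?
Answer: -1354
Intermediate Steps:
D(J) = 6 + 2*J*(4 + J)/5 (D(J) = 6 + ((J + J)*(J + 4))/5 = 6 + ((2*J)*(4 + J))/5 = 6 + (2*J*(4 + J))/5 = 6 + 2*J*(4 + J)/5)
V(-2, 0)*(-44 - 5*(D(-2) + 4²)) - 40 = 9*(-44 - 5*((6 + (⅖)*(-2)² + (8/5)*(-2)) + 4²)) - 40 = 9*(-44 - 5*((6 + (⅖)*4 - 16/5) + 16)) - 40 = 9*(-44 - 5*((6 + 8/5 - 16/5) + 16)) - 40 = 9*(-44 - 5*(22/5 + 16)) - 40 = 9*(-44 - 5*102/5) - 40 = 9*(-44 - 1*102) - 40 = 9*(-44 - 102) - 40 = 9*(-146) - 40 = -1314 - 40 = -1354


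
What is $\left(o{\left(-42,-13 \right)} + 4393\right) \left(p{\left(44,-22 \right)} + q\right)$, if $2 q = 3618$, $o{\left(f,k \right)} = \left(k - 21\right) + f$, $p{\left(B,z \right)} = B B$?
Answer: $16167165$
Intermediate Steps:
$p{\left(B,z \right)} = B^{2}$
$o{\left(f,k \right)} = -21 + f + k$ ($o{\left(f,k \right)} = \left(-21 + k\right) + f = -21 + f + k$)
$q = 1809$ ($q = \frac{1}{2} \cdot 3618 = 1809$)
$\left(o{\left(-42,-13 \right)} + 4393\right) \left(p{\left(44,-22 \right)} + q\right) = \left(\left(-21 - 42 - 13\right) + 4393\right) \left(44^{2} + 1809\right) = \left(-76 + 4393\right) \left(1936 + 1809\right) = 4317 \cdot 3745 = 16167165$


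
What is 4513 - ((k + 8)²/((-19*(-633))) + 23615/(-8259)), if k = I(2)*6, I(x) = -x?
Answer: 49840517430/11036777 ≈ 4515.9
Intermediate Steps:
k = -12 (k = -1*2*6 = -2*6 = -12)
4513 - ((k + 8)²/((-19*(-633))) + 23615/(-8259)) = 4513 - ((-12 + 8)²/((-19*(-633))) + 23615/(-8259)) = 4513 - ((-4)²/12027 + 23615*(-1/8259)) = 4513 - (16*(1/12027) - 23615/8259) = 4513 - (16/12027 - 23615/8259) = 4513 - 1*(-31542829/11036777) = 4513 + 31542829/11036777 = 49840517430/11036777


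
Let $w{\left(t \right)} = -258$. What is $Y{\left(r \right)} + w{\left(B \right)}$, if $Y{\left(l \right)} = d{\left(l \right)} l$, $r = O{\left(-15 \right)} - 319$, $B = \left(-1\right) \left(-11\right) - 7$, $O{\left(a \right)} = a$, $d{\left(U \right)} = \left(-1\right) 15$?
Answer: $4752$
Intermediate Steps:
$d{\left(U \right)} = -15$
$B = 4$ ($B = 11 - 7 = 4$)
$r = -334$ ($r = -15 - 319 = -334$)
$Y{\left(l \right)} = - 15 l$
$Y{\left(r \right)} + w{\left(B \right)} = \left(-15\right) \left(-334\right) - 258 = 5010 - 258 = 4752$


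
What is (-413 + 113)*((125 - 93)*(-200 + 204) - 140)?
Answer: 3600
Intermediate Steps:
(-413 + 113)*((125 - 93)*(-200 + 204) - 140) = -300*(32*4 - 140) = -300*(128 - 140) = -300*(-12) = 3600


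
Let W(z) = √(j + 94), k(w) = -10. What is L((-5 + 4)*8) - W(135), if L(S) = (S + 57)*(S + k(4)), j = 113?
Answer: -882 - 3*√23 ≈ -896.39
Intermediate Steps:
W(z) = 3*√23 (W(z) = √(113 + 94) = √207 = 3*√23)
L(S) = (-10 + S)*(57 + S) (L(S) = (S + 57)*(S - 10) = (57 + S)*(-10 + S) = (-10 + S)*(57 + S))
L((-5 + 4)*8) - W(135) = (-570 + ((-5 + 4)*8)² + 47*((-5 + 4)*8)) - 3*√23 = (-570 + (-1*8)² + 47*(-1*8)) - 3*√23 = (-570 + (-8)² + 47*(-8)) - 3*√23 = (-570 + 64 - 376) - 3*√23 = -882 - 3*√23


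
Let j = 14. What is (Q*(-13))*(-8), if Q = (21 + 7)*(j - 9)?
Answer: 14560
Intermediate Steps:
Q = 140 (Q = (21 + 7)*(14 - 9) = 28*5 = 140)
(Q*(-13))*(-8) = (140*(-13))*(-8) = -1820*(-8) = 14560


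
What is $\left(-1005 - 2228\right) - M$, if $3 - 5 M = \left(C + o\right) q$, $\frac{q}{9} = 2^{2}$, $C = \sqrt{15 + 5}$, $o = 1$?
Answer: $- \frac{16132}{5} + \frac{72 \sqrt{5}}{5} \approx -3194.2$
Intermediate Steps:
$C = 2 \sqrt{5}$ ($C = \sqrt{20} = 2 \sqrt{5} \approx 4.4721$)
$q = 36$ ($q = 9 \cdot 2^{2} = 9 \cdot 4 = 36$)
$M = - \frac{33}{5} - \frac{72 \sqrt{5}}{5}$ ($M = \frac{3}{5} - \frac{\left(2 \sqrt{5} + 1\right) 36}{5} = \frac{3}{5} - \frac{\left(1 + 2 \sqrt{5}\right) 36}{5} = \frac{3}{5} - \frac{36 + 72 \sqrt{5}}{5} = \frac{3}{5} - \left(\frac{36}{5} + \frac{72 \sqrt{5}}{5}\right) = - \frac{33}{5} - \frac{72 \sqrt{5}}{5} \approx -38.799$)
$\left(-1005 - 2228\right) - M = \left(-1005 - 2228\right) - \left(- \frac{33}{5} - \frac{72 \sqrt{5}}{5}\right) = \left(-1005 - 2228\right) + \left(\frac{33}{5} + \frac{72 \sqrt{5}}{5}\right) = -3233 + \left(\frac{33}{5} + \frac{72 \sqrt{5}}{5}\right) = - \frac{16132}{5} + \frac{72 \sqrt{5}}{5}$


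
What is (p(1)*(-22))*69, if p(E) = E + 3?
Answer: -6072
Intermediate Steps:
p(E) = 3 + E
(p(1)*(-22))*69 = ((3 + 1)*(-22))*69 = (4*(-22))*69 = -88*69 = -6072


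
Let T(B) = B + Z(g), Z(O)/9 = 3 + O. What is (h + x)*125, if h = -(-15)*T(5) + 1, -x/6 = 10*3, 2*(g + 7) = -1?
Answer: -177875/2 ≈ -88938.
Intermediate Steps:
g = -15/2 (g = -7 + (½)*(-1) = -7 - ½ = -15/2 ≈ -7.5000)
x = -180 (x = -60*3 = -6*30 = -180)
Z(O) = 27 + 9*O (Z(O) = 9*(3 + O) = 27 + 9*O)
T(B) = -81/2 + B (T(B) = B + (27 + 9*(-15/2)) = B + (27 - 135/2) = B - 81/2 = -81/2 + B)
h = -1063/2 (h = -(-15)*(-81/2 + 5) + 1 = -(-15)*(-71)/2 + 1 = -5*213/2 + 1 = -1065/2 + 1 = -1063/2 ≈ -531.50)
(h + x)*125 = (-1063/2 - 180)*125 = -1423/2*125 = -177875/2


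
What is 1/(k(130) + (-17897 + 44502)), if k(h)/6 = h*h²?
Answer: 1/13208605 ≈ 7.5708e-8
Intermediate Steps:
k(h) = 6*h³ (k(h) = 6*(h*h²) = 6*h³)
1/(k(130) + (-17897 + 44502)) = 1/(6*130³ + (-17897 + 44502)) = 1/(6*2197000 + 26605) = 1/(13182000 + 26605) = 1/13208605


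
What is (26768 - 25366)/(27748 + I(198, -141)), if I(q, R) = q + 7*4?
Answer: 701/13987 ≈ 0.050118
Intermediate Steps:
I(q, R) = 28 + q (I(q, R) = q + 28 = 28 + q)
(26768 - 25366)/(27748 + I(198, -141)) = (26768 - 25366)/(27748 + (28 + 198)) = 1402/(27748 + 226) = 1402/27974 = 1402*(1/27974) = 701/13987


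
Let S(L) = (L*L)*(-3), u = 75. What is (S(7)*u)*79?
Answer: -870975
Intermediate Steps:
S(L) = -3*L² (S(L) = L²*(-3) = -3*L²)
(S(7)*u)*79 = (-3*7²*75)*79 = (-3*49*75)*79 = -147*75*79 = -11025*79 = -870975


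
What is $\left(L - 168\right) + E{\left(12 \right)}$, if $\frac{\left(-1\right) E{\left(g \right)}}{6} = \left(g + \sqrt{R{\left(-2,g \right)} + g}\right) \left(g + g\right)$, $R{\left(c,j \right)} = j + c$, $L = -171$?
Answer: $-2067 - 144 \sqrt{22} \approx -2742.4$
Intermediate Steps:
$R{\left(c,j \right)} = c + j$
$E{\left(g \right)} = - 12 g \left(g + \sqrt{-2 + 2 g}\right)$ ($E{\left(g \right)} = - 6 \left(g + \sqrt{\left(-2 + g\right) + g}\right) \left(g + g\right) = - 6 \left(g + \sqrt{-2 + 2 g}\right) 2 g = - 6 \cdot 2 g \left(g + \sqrt{-2 + 2 g}\right) = - 12 g \left(g + \sqrt{-2 + 2 g}\right)$)
$\left(L - 168\right) + E{\left(12 \right)} = \left(-171 - 168\right) - 144 \left(12 + \sqrt{-2 + 2 \cdot 12}\right) = -339 - 144 \left(12 + \sqrt{-2 + 24}\right) = -339 - 144 \left(12 + \sqrt{22}\right) = -339 - \left(1728 + 144 \sqrt{22}\right) = -2067 - 144 \sqrt{22}$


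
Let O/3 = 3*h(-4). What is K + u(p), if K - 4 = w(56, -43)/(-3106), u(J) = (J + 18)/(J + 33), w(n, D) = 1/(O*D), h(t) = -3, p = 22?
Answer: 187515421/39666726 ≈ 4.7273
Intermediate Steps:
O = -27 (O = 3*(3*(-3)) = 3*(-9) = -27)
w(n, D) = -1/(27*D) (w(n, D) = 1/(-27*D) = -1/(27*D))
u(J) = (18 + J)/(33 + J)
K = 14424263/3606066 (K = 4 - 1/27/(-43)/(-3106) = 4 - 1/27*(-1/43)*(-1/3106) = 4 + (1/1161)*(-1/3106) = 4 - 1/3606066 = 14424263/3606066 ≈ 4.0000)
K + u(p) = 14424263/3606066 + (18 + 22)/(33 + 22) = 14424263/3606066 + 40/55 = 14424263/3606066 + (1/55)*40 = 14424263/3606066 + 8/11 = 187515421/39666726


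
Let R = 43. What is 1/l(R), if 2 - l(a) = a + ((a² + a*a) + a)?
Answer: -1/3782 ≈ -0.00026441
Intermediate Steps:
l(a) = 2 - 2*a - 2*a² (l(a) = 2 - (a + ((a² + a*a) + a)) = 2 - (a + ((a² + a²) + a)) = 2 - (a + (2*a² + a)) = 2 - (a + (a + 2*a²)) = 2 - (2*a + 2*a²) = 2 + (-2*a - 2*a²) = 2 - 2*a - 2*a²)
1/l(R) = 1/(2 - 2*43 - 2*43²) = 1/(2 - 86 - 2*1849) = 1/(2 - 86 - 3698) = 1/(-3782) = -1/3782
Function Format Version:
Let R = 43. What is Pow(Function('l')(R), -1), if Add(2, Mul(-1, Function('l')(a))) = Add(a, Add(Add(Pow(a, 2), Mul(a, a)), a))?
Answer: Rational(-1, 3782) ≈ -0.00026441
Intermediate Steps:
Function('l')(a) = Add(2, Mul(-2, a), Mul(-2, Pow(a, 2))) (Function('l')(a) = Add(2, Mul(-1, Add(a, Add(Add(Pow(a, 2), Mul(a, a)), a)))) = Add(2, Mul(-1, Add(a, Add(Add(Pow(a, 2), Pow(a, 2)), a)))) = Add(2, Mul(-1, Add(a, Add(Mul(2, Pow(a, 2)), a)))) = Add(2, Mul(-1, Add(a, Add(a, Mul(2, Pow(a, 2)))))) = Add(2, Mul(-1, Add(Mul(2, a), Mul(2, Pow(a, 2))))) = Add(2, Add(Mul(-2, a), Mul(-2, Pow(a, 2)))) = Add(2, Mul(-2, a), Mul(-2, Pow(a, 2))))
Pow(Function('l')(R), -1) = Pow(Add(2, Mul(-2, 43), Mul(-2, Pow(43, 2))), -1) = Pow(Add(2, -86, Mul(-2, 1849)), -1) = Pow(Add(2, -86, -3698), -1) = Pow(-3782, -1) = Rational(-1, 3782)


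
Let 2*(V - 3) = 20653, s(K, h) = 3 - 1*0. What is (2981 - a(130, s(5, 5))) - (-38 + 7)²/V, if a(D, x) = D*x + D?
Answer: 50839877/20659 ≈ 2460.9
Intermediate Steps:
s(K, h) = 3 (s(K, h) = 3 + 0 = 3)
a(D, x) = D + D*x
V = 20659/2 (V = 3 + (½)*20653 = 3 + 20653/2 = 20659/2 ≈ 10330.)
(2981 - a(130, s(5, 5))) - (-38 + 7)²/V = (2981 - 130*(1 + 3)) - (-38 + 7)²/20659/2 = (2981 - 130*4) - (-31)²*2/20659 = (2981 - 1*520) - 961*2/20659 = (2981 - 520) - 1*1922/20659 = 2461 - 1922/20659 = 50839877/20659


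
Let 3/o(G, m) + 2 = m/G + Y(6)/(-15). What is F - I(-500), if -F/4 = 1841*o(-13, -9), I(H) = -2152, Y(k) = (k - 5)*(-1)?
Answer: 2414362/121 ≈ 19953.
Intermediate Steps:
Y(k) = 5 - k (Y(k) = (-5 + k)*(-1) = 5 - k)
o(G, m) = 3/(-29/15 + m/G) (o(G, m) = 3/(-2 + (m/G + (5 - 1*6)/(-15))) = 3/(-2 + (m/G + (5 - 6)*(-1/15))) = 3/(-2 + (m/G - 1*(-1/15))) = 3/(-2 + (m/G + 1/15)) = 3/(-2 + (1/15 + m/G)) = 3/(-29/15 + m/G))
F = 2153970/121 (F = -7364*45*(-13)/(-29*(-13) + 15*(-9)) = -7364*45*(-13)/(377 - 135) = -7364*45*(-13)/242 = -7364*45*(-13)*(1/242) = -7364*(-585)/242 = -4*(-1076985/242) = 2153970/121 ≈ 17801.)
F - I(-500) = 2153970/121 - 1*(-2152) = 2153970/121 + 2152 = 2414362/121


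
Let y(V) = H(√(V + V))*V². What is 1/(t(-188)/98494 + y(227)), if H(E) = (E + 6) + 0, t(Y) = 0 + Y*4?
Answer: -374914741861847/1345889099721504014961 + 124971583706761*√454/2691778199443008029922 ≈ 7.1067e-7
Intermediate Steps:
t(Y) = 4*Y (t(Y) = 0 + 4*Y = 4*Y)
H(E) = 6 + E (H(E) = (6 + E) + 0 = 6 + E)
y(V) = V²*(6 + √2*√V) (y(V) = (6 + √(V + V))*V² = (6 + √(2*V))*V² = (6 + √2*√V)*V² = V²*(6 + √2*√V))
1/(t(-188)/98494 + y(227)) = 1/((4*(-188))/98494 + 227²*(6 + √2*√227)) = 1/(-752*1/98494 + 51529*(6 + √454)) = 1/(-376/49247 + (309174 + 51529*√454)) = 1/(15225891602/49247 + 51529*√454)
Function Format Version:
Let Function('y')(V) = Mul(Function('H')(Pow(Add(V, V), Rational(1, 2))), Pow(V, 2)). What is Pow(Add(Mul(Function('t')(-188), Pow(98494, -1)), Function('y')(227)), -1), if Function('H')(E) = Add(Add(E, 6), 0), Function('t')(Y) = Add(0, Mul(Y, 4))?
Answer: Add(Rational(-374914741861847, 1345889099721504014961), Mul(Rational(124971583706761, 2691778199443008029922), Pow(454, Rational(1, 2)))) ≈ 7.1067e-7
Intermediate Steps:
Function('t')(Y) = Mul(4, Y) (Function('t')(Y) = Add(0, Mul(4, Y)) = Mul(4, Y))
Function('H')(E) = Add(6, E) (Function('H')(E) = Add(Add(6, E), 0) = Add(6, E))
Function('y')(V) = Mul(Pow(V, 2), Add(6, Mul(Pow(2, Rational(1, 2)), Pow(V, Rational(1, 2))))) (Function('y')(V) = Mul(Add(6, Pow(Add(V, V), Rational(1, 2))), Pow(V, 2)) = Mul(Add(6, Pow(Mul(2, V), Rational(1, 2))), Pow(V, 2)) = Mul(Add(6, Mul(Pow(2, Rational(1, 2)), Pow(V, Rational(1, 2)))), Pow(V, 2)) = Mul(Pow(V, 2), Add(6, Mul(Pow(2, Rational(1, 2)), Pow(V, Rational(1, 2))))))
Pow(Add(Mul(Function('t')(-188), Pow(98494, -1)), Function('y')(227)), -1) = Pow(Add(Mul(Mul(4, -188), Pow(98494, -1)), Mul(Pow(227, 2), Add(6, Mul(Pow(2, Rational(1, 2)), Pow(227, Rational(1, 2)))))), -1) = Pow(Add(Mul(-752, Rational(1, 98494)), Mul(51529, Add(6, Pow(454, Rational(1, 2))))), -1) = Pow(Add(Rational(-376, 49247), Add(309174, Mul(51529, Pow(454, Rational(1, 2))))), -1) = Pow(Add(Rational(15225891602, 49247), Mul(51529, Pow(454, Rational(1, 2)))), -1)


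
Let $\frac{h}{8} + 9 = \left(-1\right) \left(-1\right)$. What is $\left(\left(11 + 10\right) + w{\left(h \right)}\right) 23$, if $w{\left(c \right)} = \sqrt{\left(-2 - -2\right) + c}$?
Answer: $483 + 184 i \approx 483.0 + 184.0 i$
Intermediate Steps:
$h = -64$ ($h = -72 + 8 \left(\left(-1\right) \left(-1\right)\right) = -72 + 8 \cdot 1 = -72 + 8 = -64$)
$w{\left(c \right)} = \sqrt{c}$ ($w{\left(c \right)} = \sqrt{\left(-2 + 2\right) + c} = \sqrt{0 + c} = \sqrt{c}$)
$\left(\left(11 + 10\right) + w{\left(h \right)}\right) 23 = \left(\left(11 + 10\right) + \sqrt{-64}\right) 23 = \left(21 + 8 i\right) 23 = 483 + 184 i$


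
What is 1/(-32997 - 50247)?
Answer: -1/83244 ≈ -1.2013e-5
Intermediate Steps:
1/(-32997 - 50247) = 1/(-83244) = -1/83244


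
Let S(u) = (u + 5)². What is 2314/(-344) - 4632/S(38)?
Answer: -68279/7396 ≈ -9.2319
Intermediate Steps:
S(u) = (5 + u)²
2314/(-344) - 4632/S(38) = 2314/(-344) - 4632/(5 + 38)² = 2314*(-1/344) - 4632/(43²) = -1157/172 - 4632/1849 = -68279/7396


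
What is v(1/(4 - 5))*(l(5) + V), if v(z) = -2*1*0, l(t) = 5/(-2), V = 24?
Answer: 0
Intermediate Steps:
l(t) = -5/2 (l(t) = 5*(-½) = -5/2)
v(z) = 0 (v(z) = -2*0 = 0)
v(1/(4 - 5))*(l(5) + V) = 0*(-5/2 + 24) = 0*(43/2) = 0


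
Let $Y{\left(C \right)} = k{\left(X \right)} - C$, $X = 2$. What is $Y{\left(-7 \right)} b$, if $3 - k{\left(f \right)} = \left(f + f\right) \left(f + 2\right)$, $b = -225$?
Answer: $1350$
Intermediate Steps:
$k{\left(f \right)} = 3 - 2 f \left(2 + f\right)$ ($k{\left(f \right)} = 3 - \left(f + f\right) \left(f + 2\right) = 3 - 2 f \left(2 + f\right)$)
$Y{\left(C \right)} = -13 - C$ ($Y{\left(C \right)} = \left(3 - 8 - 2 \cdot 2^{2}\right) - C = \left(3 - 8 - 8\right) - C = -13 - C$)
$Y{\left(-7 \right)} b = \left(-13 - -7\right) \left(-225\right) = \left(-13 + 7\right) \left(-225\right) = \left(-6\right) \left(-225\right) = 1350$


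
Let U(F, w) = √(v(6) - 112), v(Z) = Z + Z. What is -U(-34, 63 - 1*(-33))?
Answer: -10*I ≈ -10.0*I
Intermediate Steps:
v(Z) = 2*Z
U(F, w) = 10*I (U(F, w) = √(2*6 - 112) = √(12 - 112) = √(-100) = 10*I)
-U(-34, 63 - 1*(-33)) = -10*I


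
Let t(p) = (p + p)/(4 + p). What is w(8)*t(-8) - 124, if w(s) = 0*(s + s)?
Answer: -124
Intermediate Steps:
w(s) = 0 (w(s) = 0*(2*s) = 0)
t(p) = 2*p/(4 + p) (t(p) = (2*p)/(4 + p) = 2*p/(4 + p))
w(8)*t(-8) - 124 = 0*(2*(-8)/(4 - 8)) - 124 = 0*(2*(-8)/(-4)) - 124 = 0*(2*(-8)*(-1/4)) - 124 = 0*4 - 124 = 0 - 124 = -124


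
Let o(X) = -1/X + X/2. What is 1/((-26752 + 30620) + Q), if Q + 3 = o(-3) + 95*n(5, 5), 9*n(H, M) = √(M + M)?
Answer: 1251882/4836702401 - 3420*√10/4836702401 ≈ 0.00025659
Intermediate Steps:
o(X) = X/2 - 1/X (o(X) = -1/X + X*(½) = -1/X + X/2 = X/2 - 1/X)
n(H, M) = √2*√M/9 (n(H, M) = √(M + M)/9 = √(2*M)/9 = (√2*√M)/9 = √2*√M/9)
Q = -25/6 + 95*√10/9 (Q = -3 + (((½)*(-3) - 1/(-3)) + 95*(√2*√5/9)) = -3 + ((-3/2 - 1*(-⅓)) + 95*(√10/9)) = -3 + ((-3/2 + ⅓) + 95*√10/9) = -3 + (-7/6 + 95*√10/9) = -25/6 + 95*√10/9 ≈ 29.213)
1/((-26752 + 30620) + Q) = 1/((-26752 + 30620) + (-25/6 + 95*√10/9)) = 1/(3868 + (-25/6 + 95*√10/9)) = 1/(23183/6 + 95*√10/9)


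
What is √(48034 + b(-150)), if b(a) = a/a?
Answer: √48035 ≈ 219.17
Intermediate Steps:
b(a) = 1
√(48034 + b(-150)) = √(48034 + 1) = √48035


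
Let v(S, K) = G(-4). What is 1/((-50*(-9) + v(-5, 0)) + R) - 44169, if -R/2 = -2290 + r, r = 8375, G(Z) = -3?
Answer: -517793188/11723 ≈ -44169.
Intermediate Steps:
v(S, K) = -3
R = -12170 (R = -2*(-2290 + 8375) = -2*6085 = -12170)
1/((-50*(-9) + v(-5, 0)) + R) - 44169 = 1/((-50*(-9) - 3) - 12170) - 44169 = 1/((450 - 3) - 12170) - 44169 = 1/(447 - 12170) - 44169 = 1/(-11723) - 44169 = -1/11723 - 44169 = -517793188/11723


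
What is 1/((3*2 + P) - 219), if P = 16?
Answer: -1/197 ≈ -0.0050761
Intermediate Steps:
1/((3*2 + P) - 219) = 1/((3*2 + 16) - 219) = 1/((6 + 16) - 219) = 1/(22 - 219) = 1/(-197) = -1/197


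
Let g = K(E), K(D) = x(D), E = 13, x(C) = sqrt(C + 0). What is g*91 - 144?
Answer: -144 + 91*sqrt(13) ≈ 184.11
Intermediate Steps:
x(C) = sqrt(C)
K(D) = sqrt(D)
g = sqrt(13) ≈ 3.6056
g*91 - 144 = sqrt(13)*91 - 144 = 91*sqrt(13) - 144 = -144 + 91*sqrt(13)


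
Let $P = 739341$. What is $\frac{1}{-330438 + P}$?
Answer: $\frac{1}{408903} \approx 2.4456 \cdot 10^{-6}$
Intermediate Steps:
$\frac{1}{-330438 + P} = \frac{1}{-330438 + 739341} = \frac{1}{408903}$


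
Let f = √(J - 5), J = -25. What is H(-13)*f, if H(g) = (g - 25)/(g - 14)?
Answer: 38*I*√30/27 ≈ 7.7087*I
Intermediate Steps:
H(g) = (-25 + g)/(-14 + g)
f = I*√30 (f = √(-25 - 5) = √(-30) = I*√30 ≈ 5.4772*I)
H(-13)*f = ((-25 - 13)/(-14 - 13))*(I*√30) = (-38/(-27))*(I*√30) = (-1/27*(-38))*(I*√30) = 38*(I*√30)/27 = 38*I*√30/27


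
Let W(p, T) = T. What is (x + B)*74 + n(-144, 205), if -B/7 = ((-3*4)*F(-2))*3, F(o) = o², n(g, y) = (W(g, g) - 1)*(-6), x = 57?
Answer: 79680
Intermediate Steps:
n(g, y) = 6 - 6*g (n(g, y) = (g - 1)*(-6) = (-1 + g)*(-6) = 6 - 6*g)
B = 1008 (B = -7*-3*4*(-2)²*3 = -7*(-12*4)*3 = -(-336)*3 = -7*(-144) = 1008)
(x + B)*74 + n(-144, 205) = (57 + 1008)*74 + (6 - 6*(-144)) = 1065*74 + (6 + 864) = 78810 + 870 = 79680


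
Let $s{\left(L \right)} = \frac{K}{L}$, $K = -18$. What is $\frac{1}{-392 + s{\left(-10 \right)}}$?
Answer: $- \frac{5}{1951} \approx -0.0025628$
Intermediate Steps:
$s{\left(L \right)} = - \frac{18}{L}$
$\frac{1}{-392 + s{\left(-10 \right)}} = \frac{1}{-392 - \frac{18}{-10}} = \frac{1}{-392 - - \frac{9}{5}} = \frac{1}{-392 + \frac{9}{5}} = \frac{1}{- \frac{1951}{5}} = - \frac{5}{1951}$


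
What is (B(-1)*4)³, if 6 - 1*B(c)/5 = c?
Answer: 2744000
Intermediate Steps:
B(c) = 30 - 5*c
(B(-1)*4)³ = ((30 - 5*(-1))*4)³ = ((30 + 5)*4)³ = (35*4)³ = 140³ = 2744000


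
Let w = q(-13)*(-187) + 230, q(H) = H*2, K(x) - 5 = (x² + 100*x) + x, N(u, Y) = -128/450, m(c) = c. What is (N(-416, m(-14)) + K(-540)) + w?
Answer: 54485261/225 ≈ 2.4216e+5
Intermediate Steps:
N(u, Y) = -64/225 (N(u, Y) = -128*1/450 = -64/225)
K(x) = 5 + x² + 101*x (K(x) = 5 + ((x² + 100*x) + x) = 5 + (x² + 101*x) = 5 + x² + 101*x)
q(H) = 2*H
w = 5092 (w = (2*(-13))*(-187) + 230 = -26*(-187) + 230 = 4862 + 230 = 5092)
(N(-416, m(-14)) + K(-540)) + w = (-64/225 + (5 + (-540)² + 101*(-540))) + 5092 = (-64/225 + (5 + 291600 - 54540)) + 5092 = (-64/225 + 237065) + 5092 = 53339561/225 + 5092 = 54485261/225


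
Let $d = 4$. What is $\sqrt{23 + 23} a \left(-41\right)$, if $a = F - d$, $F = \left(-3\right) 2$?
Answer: $410 \sqrt{46} \approx 2780.8$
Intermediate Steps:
$F = -6$
$a = -10$ ($a = -6 - 4 = -10$)
$\sqrt{23 + 23} a \left(-41\right) = \sqrt{23 + 23} \left(-10\right) \left(-41\right) = \sqrt{46} \left(-10\right) \left(-41\right) = - 10 \sqrt{46} \left(-41\right) = 410 \sqrt{46}$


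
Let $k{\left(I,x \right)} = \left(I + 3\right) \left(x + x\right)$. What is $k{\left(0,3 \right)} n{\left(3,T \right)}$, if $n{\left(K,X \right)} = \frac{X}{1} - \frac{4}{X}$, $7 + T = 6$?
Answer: $54$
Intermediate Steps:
$T = -1$ ($T = -7 + 6 = -1$)
$k{\left(I,x \right)} = 2 x \left(3 + I\right)$ ($k{\left(I,x \right)} = \left(3 + I\right) 2 x = 2 x \left(3 + I\right)$)
$n{\left(K,X \right)} = X - \frac{4}{X}$ ($n{\left(K,X \right)} = X 1 - \frac{4}{X} = X - \frac{4}{X}$)
$k{\left(0,3 \right)} n{\left(3,T \right)} = 2 \cdot 3 \left(3 + 0\right) \left(-1 - \frac{4}{-1}\right) = 2 \cdot 3 \cdot 3 \left(-1 - -4\right) = 18 \left(-1 + 4\right) = 18 \cdot 3 = 54$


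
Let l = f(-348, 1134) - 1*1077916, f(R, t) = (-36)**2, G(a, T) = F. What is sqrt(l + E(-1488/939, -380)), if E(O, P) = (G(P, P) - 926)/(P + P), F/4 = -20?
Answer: 3*I*sqrt(4318437135)/190 ≈ 1037.6*I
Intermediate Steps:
F = -80 (F = 4*(-20) = -80)
G(a, T) = -80
f(R, t) = 1296
l = -1076620 (l = 1296 - 1*1077916 = 1296 - 1077916 = -1076620)
E(O, P) = -503/P (E(O, P) = (-80 - 926)/(P + P) = -1006*1/(2*P) = -503/P)
sqrt(l + E(-1488/939, -380)) = sqrt(-1076620 - 503/(-380)) = sqrt(-1076620 - 503*(-1/380)) = sqrt(-1076620 + 503/380) = sqrt(-409115097/380) = 3*I*sqrt(4318437135)/190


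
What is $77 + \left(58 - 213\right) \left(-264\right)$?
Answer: $40997$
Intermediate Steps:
$77 + \left(58 - 213\right) \left(-264\right) = 77 - -40920 = 77 + 40920 = 40997$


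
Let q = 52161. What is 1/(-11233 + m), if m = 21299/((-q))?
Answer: -52161/585945812 ≈ -8.9020e-5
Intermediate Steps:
m = -21299/52161 (m = 21299/((-1*52161)) = 21299/(-52161) = 21299*(-1/52161) = -21299/52161 ≈ -0.40833)
1/(-11233 + m) = 1/(-11233 - 21299/52161) = 1/(-585945812/52161) = -52161/585945812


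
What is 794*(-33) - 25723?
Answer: -51925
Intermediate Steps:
794*(-33) - 25723 = -26202 - 25723 = -51925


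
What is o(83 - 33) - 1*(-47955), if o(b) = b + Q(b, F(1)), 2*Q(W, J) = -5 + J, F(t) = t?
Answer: 48003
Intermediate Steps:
Q(W, J) = -5/2 + J/2 (Q(W, J) = (-5 + J)/2 = -5/2 + J/2)
o(b) = -2 + b (o(b) = b + (-5/2 + (½)*1) = b + (-5/2 + ½) = b - 2 = -2 + b)
o(83 - 33) - 1*(-47955) = (-2 + (83 - 33)) - 1*(-47955) = (-2 + 50) + 47955 = 48 + 47955 = 48003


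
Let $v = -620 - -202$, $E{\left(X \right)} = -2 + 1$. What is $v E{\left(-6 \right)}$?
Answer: $418$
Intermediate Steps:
$E{\left(X \right)} = -1$
$v = -418$ ($v = -620 + 202 = -418$)
$v E{\left(-6 \right)} = \left(-418\right) \left(-1\right) = 418$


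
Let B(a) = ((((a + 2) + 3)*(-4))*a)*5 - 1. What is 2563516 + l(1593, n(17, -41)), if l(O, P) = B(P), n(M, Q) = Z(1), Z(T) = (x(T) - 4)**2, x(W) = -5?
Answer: 2424195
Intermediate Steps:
Z(T) = 81 (Z(T) = (-5 - 4)**2 = (-9)**2 = 81)
B(a) = -1 + 5*a*(-20 - 4*a) (B(a) = ((((2 + a) + 3)*(-4))*a)*5 - 1 = (((5 + a)*(-4))*a)*5 - 1 = ((-20 - 4*a)*a)*5 - 1 = (a*(-20 - 4*a))*5 - 1 = 5*a*(-20 - 4*a) - 1 = -1 + 5*a*(-20 - 4*a))
n(M, Q) = 81
l(O, P) = -1 - 100*P - 20*P**2
2563516 + l(1593, n(17, -41)) = 2563516 + (-1 - 100*81 - 20*81**2) = 2563516 + (-1 - 8100 - 20*6561) = 2563516 + (-1 - 8100 - 131220) = 2563516 - 139321 = 2424195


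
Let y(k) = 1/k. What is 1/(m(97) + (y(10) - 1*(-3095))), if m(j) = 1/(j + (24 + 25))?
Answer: 365/1129714 ≈ 0.00032309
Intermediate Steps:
m(j) = 1/(49 + j) (m(j) = 1/(j + 49) = 1/(49 + j))
1/(m(97) + (y(10) - 1*(-3095))) = 1/(1/(49 + 97) + (1/10 - 1*(-3095))) = 1/(1/146 + (⅒ + 3095)) = 1/(1/146 + 30951/10) = 1/(1129714/365) = 365/1129714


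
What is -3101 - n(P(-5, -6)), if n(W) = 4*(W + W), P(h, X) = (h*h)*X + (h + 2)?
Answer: -1877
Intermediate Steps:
P(h, X) = 2 + h + X*h² (P(h, X) = h²*X + (2 + h) = X*h² + (2 + h) = 2 + h + X*h²)
n(W) = 8*W (n(W) = 4*(2*W) = 8*W)
-3101 - n(P(-5, -6)) = -3101 - 8*(2 - 5 - 6*(-5)²) = -3101 - 8*(2 - 5 - 6*25) = -3101 - 8*(2 - 5 - 150) = -3101 - 8*(-153) = -3101 - 1*(-1224) = -3101 + 1224 = -1877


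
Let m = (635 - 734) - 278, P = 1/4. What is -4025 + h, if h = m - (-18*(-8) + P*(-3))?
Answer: -18181/4 ≈ -4545.3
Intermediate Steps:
P = ¼ ≈ 0.25000
m = -377 (m = -99 - 278 = -377)
h = -2081/4 (h = -377 - (-18*(-8) + (¼)*(-3)) = -377 - (144 - ¾) = -377 - 1*573/4 = -377 - 573/4 = -2081/4 ≈ -520.25)
-4025 + h = -4025 - 2081/4 = -18181/4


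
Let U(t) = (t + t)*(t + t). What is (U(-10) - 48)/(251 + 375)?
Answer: 176/313 ≈ 0.56230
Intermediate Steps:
U(t) = 4*t² (U(t) = (2*t)*(2*t) = 4*t²)
(U(-10) - 48)/(251 + 375) = (4*(-10)² - 48)/(251 + 375) = (4*100 - 48)/626 = (400 - 48)*(1/626) = 352*(1/626) = 176/313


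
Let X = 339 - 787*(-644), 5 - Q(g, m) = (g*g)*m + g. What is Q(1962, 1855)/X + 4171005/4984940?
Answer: -7118789647403509/505639412996 ≈ -14079.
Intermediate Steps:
Q(g, m) = 5 - g - m*g**2 (Q(g, m) = 5 - ((g*g)*m + g) = 5 - (g**2*m + g) = 5 - (m*g**2 + g) = 5 - (g + m*g**2) = 5 + (-g - m*g**2) = 5 - g - m*g**2)
X = 507167 (X = 339 + 506828 = 507167)
Q(1962, 1855)/X + 4171005/4984940 = (5 - 1*1962 - 1*1855*1962**2)/507167 + 4171005/4984940 = (5 - 1962 - 1*1855*3849444)*(1/507167) + 4171005*(1/4984940) = (5 - 1962 - 7140718620)*(1/507167) + 834201/996988 = -7140720577*1/507167 + 834201/996988 = -7140720577/507167 + 834201/996988 = -7118789647403509/505639412996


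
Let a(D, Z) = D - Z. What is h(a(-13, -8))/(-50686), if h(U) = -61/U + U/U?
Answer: -33/126715 ≈ -0.00026043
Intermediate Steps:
h(U) = 1 - 61/U (h(U) = -61/U + 1 = 1 - 61/U)
h(a(-13, -8))/(-50686) = ((-61 + (-13 - 1*(-8)))/(-13 - 1*(-8)))/(-50686) = ((-61 + (-13 + 8))/(-13 + 8))*(-1/50686) = ((-61 - 5)/(-5))*(-1/50686) = -⅕*(-66)*(-1/50686) = (66/5)*(-1/50686) = -33/126715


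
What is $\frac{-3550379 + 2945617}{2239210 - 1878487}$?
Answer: $- \frac{604762}{360723} \approx -1.6765$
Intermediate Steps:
$\frac{-3550379 + 2945617}{2239210 - 1878487} = - \frac{604762}{360723}$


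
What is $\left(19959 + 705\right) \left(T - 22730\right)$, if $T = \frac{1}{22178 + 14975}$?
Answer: $- \frac{17450493605496}{37153} \approx -4.6969 \cdot 10^{8}$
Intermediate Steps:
$T = \frac{1}{37153} \approx 2.6916 \cdot 10^{-5}$
$\left(19959 + 705\right) \left(T - 22730\right) = \left(19959 + 705\right) \left(\frac{1}{37153} - 22730\right) = 20664 \left(- \frac{844487689}{37153}\right) = - \frac{17450493605496}{37153}$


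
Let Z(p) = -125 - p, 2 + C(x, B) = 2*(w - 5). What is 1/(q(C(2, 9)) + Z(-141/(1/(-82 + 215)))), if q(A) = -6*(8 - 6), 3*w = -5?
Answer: 1/18616 ≈ 5.3717e-5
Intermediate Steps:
w = -5/3 (w = (⅓)*(-5) = -5/3 ≈ -1.6667)
C(x, B) = -46/3 (C(x, B) = -2 + 2*(-5/3 - 5) = -2 + 2*(-20/3) = -2 - 40/3 = -46/3)
q(A) = -12 (q(A) = -6*2 = -12)
1/(q(C(2, 9)) + Z(-141/(1/(-82 + 215)))) = 1/(-12 + (-125 - (-141)/(1/(-82 + 215)))) = 1/(-12 + (-125 - (-141)/(1/133))) = 1/(-12 + (-125 - (-141)/1/133)) = 1/(-12 + (-125 - (-141)*133)) = 1/(-12 + (-125 - 1*(-18753))) = 1/(-12 + (-125 + 18753)) = 1/(-12 + 18628) = 1/18616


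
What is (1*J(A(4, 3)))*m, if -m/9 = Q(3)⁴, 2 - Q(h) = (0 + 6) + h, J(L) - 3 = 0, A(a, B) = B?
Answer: -64827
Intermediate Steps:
J(L) = 3 (J(L) = 3 + 0 = 3)
Q(h) = -4 - h (Q(h) = 2 - ((0 + 6) + h) = 2 - (6 + h) = 2 + (-6 - h) = -4 - h)
m = -21609 (m = -9*(-4 - 1*3)⁴ = -9*(-4 - 3)⁴ = -9*(-7)⁴ = -9*2401 = -21609)
(1*J(A(4, 3)))*m = (1*3)*(-21609) = 3*(-21609) = -64827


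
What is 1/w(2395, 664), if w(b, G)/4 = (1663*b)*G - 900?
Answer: 1/10578538960 ≈ 9.4531e-11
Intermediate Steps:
w(b, G) = -3600 + 6652*G*b (w(b, G) = 4*((1663*b)*G - 900) = 4*(1663*G*b - 900) = 4*(-900 + 1663*G*b) = -3600 + 6652*G*b)
1/w(2395, 664) = 1/(-3600 + 6652*664*2395) = 1/(-3600 + 10578542560) = 1/10578538960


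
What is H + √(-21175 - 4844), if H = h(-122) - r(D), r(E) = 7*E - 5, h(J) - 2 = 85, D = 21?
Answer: -55 + 21*I*√59 ≈ -55.0 + 161.3*I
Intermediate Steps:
h(J) = 87 (h(J) = 2 + 85 = 87)
r(E) = -5 + 7*E
H = -55 (H = 87 - (-5 + 7*21) = 87 - (-5 + 147) = 87 - 1*142 = 87 - 142 = -55)
H + √(-21175 - 4844) = -55 + √(-21175 - 4844) = -55 + √(-26019) = -55 + 21*I*√59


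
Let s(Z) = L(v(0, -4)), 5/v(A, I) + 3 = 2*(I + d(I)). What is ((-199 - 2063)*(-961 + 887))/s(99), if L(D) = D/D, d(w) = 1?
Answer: 167388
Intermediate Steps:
v(A, I) = 5/(-1 + 2*I) (v(A, I) = 5/(-3 + 2*(I + 1)) = 5/(-3 + 2*(1 + I)) = 5/(-3 + (2 + 2*I)) = 5/(-1 + 2*I))
L(D) = 1
s(Z) = 1
((-199 - 2063)*(-961 + 887))/s(99) = ((-199 - 2063)*(-961 + 887))/1 = -2262*(-74)*1 = 167388*1 = 167388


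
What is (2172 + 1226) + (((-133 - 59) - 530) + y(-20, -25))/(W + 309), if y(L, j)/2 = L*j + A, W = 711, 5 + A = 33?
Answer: 1733147/510 ≈ 3398.3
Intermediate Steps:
A = 28 (A = -5 + 33 = 28)
y(L, j) = 56 + 2*L*j (y(L, j) = 2*(L*j + 28) = 2*(28 + L*j) = 56 + 2*L*j)
(2172 + 1226) + (((-133 - 59) - 530) + y(-20, -25))/(W + 309) = (2172 + 1226) + (((-133 - 59) - 530) + (56 + 2*(-20)*(-25)))/(711 + 309) = 3398 + ((-192 - 530) + (56 + 1000))/1020 = 3398 + (-722 + 1056)*(1/1020) = 3398 + 334*(1/1020) = 3398 + 167/510 = 1733147/510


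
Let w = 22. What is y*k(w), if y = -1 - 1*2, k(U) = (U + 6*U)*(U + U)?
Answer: -20328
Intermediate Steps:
k(U) = 14*U² (k(U) = (7*U)*(2*U) = 14*U²)
y = -3 (y = -1 - 2 = -3)
y*k(w) = -42*22² = -42*484 = -3*6776 = -20328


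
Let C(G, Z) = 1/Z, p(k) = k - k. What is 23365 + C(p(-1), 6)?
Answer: 140191/6 ≈ 23365.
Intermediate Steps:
p(k) = 0
23365 + C(p(-1), 6) = 23365 + 1/6 = 23365 + ⅙ = 140191/6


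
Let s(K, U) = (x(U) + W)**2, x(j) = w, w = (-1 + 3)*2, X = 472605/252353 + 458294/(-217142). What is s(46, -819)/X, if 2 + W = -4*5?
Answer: -2219255622603/1628683859 ≈ -1362.6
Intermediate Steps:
X = -6514735436/27398217563 (X = 472605*(1/252353) + 458294*(-1/217142) = 472605/252353 - 229147/108571 = -6514735436/27398217563 ≈ -0.23778)
W = -22 (W = -2 - 4*5 = -2 - 20 = -22)
w = 4 (w = 2*2 = 4)
x(j) = 4
s(K, U) = 324 (s(K, U) = (4 - 22)**2 = (-18)**2 = 324)
s(46, -819)/X = 324/(-6514735436/27398217563) = 324*(-27398217563/6514735436) = -2219255622603/1628683859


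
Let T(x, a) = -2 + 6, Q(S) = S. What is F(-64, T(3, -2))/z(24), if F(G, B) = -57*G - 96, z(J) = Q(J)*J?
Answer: 37/6 ≈ 6.1667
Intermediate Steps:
T(x, a) = 4
z(J) = J² (z(J) = J*J = J²)
F(G, B) = -96 - 57*G
F(-64, T(3, -2))/z(24) = (-96 - 57*(-64))/(24²) = (-96 + 3648)/576 = 3552*(1/576) = 37/6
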